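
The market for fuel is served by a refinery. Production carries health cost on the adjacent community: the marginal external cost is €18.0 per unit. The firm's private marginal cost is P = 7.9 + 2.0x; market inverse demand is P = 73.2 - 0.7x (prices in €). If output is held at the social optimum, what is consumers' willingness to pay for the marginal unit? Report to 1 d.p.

P = €60.9

Social marginal cost = private MC + MEC = 25.9 + 2.0x.
Set SMC = demand: 25.9 + 2.0x = 73.2 - 0.7x → x* = 17.5185.
Consumer price on the demand curve at x*: 73.2 − 0.7×17.5185 = 60.9371.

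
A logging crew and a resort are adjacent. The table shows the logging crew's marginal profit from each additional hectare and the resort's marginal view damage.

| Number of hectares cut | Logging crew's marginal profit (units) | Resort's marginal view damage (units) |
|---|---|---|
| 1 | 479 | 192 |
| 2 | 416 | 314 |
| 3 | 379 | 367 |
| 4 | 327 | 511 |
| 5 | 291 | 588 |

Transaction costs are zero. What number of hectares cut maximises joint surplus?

Bargaining reaches the level where marginal profit last exceeds marginal view damage.
That holds through level 3 (379 ≥ 367) but not at 4 (327 < 511).

3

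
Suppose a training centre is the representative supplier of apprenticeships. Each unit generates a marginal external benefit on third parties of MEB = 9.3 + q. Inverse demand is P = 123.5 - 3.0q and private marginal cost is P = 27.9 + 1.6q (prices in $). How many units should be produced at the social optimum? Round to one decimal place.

Social marginal cost = private MC − MEB = 18.6 + 0.6q.
Set SMC = demand: 18.6 + 0.6q = 123.5 - 3.0q → q* = 29.1389.

q* = 29.1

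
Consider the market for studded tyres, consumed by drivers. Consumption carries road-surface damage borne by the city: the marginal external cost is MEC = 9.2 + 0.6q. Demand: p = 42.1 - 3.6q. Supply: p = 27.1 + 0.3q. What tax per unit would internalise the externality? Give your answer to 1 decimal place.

Social marginal benefit = demand − MEC = 32.9 - 4.2q.
Set SMB = MC: 32.9 - 4.2q = 27.1 + 0.3q → q* = 1.2889.
The Pigouvian tax equals MEC at q*: 9.2 + 0.6×1.2889 = 9.9733.

tax = 10.0 per unit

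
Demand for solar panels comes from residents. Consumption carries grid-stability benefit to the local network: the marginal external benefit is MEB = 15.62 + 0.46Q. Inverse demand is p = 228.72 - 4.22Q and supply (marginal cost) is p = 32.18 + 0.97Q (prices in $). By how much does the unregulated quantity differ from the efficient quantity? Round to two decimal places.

6.99 units

Market equilibrium (private): 32.18 + 0.97Q = 228.72 - 4.22Q → Q_m = 37.8690.
Social marginal benefit = demand + MEB = 244.34 - 3.76Q.
Set SMB = MC: 244.34 - 3.76Q = 32.18 + 0.97Q → Q* = 44.8541.
Gap = |37.8690 − 44.8541| = 6.9851.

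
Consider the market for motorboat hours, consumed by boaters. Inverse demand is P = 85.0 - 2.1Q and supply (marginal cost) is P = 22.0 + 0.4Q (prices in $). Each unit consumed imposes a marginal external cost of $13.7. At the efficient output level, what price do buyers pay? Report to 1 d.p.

Social marginal benefit = demand − MEC = 71.3 - 2.1Q.
Set SMB = MC: 71.3 - 2.1Q = 22.0 + 0.4Q → Q* = 19.7200.
Consumer price on the demand curve at Q*: 85.0 − 2.1×19.7200 = 43.5880.

P = $43.6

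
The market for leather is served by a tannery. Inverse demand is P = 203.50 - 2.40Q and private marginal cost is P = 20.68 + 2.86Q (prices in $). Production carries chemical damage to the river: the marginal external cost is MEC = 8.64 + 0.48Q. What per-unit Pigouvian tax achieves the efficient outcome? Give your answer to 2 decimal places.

Social marginal cost = private MC + MEC = 29.32 + 3.34Q.
Set SMC = demand: 29.32 + 3.34Q = 203.50 - 2.40Q → Q* = 30.3449.
The Pigouvian tax equals MEC at Q*: 8.64 + 0.48×30.3449 = 23.2056.

tax = $23.21 per unit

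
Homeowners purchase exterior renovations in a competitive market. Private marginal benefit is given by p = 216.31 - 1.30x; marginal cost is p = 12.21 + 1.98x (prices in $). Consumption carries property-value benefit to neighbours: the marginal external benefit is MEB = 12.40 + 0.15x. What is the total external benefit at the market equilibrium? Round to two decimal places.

Market equilibrium (private): 12.21 + 1.98x = 216.31 - 1.30x → x_m = 62.2256.
Total external benefit = ∫₀^{x_m} (12.40 + 0.15x) dx = 12.40×62.2256 + ½×0.15×62.2256² = 1061.9993.

$1062.00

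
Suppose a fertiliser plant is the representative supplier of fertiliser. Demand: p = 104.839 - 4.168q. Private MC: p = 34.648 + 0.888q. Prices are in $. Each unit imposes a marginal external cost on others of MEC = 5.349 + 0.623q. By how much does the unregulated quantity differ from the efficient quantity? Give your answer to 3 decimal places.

Market equilibrium (private): 34.648 + 0.888q = 104.839 - 4.168q → q_m = 13.8827.
Social marginal cost = private MC + MEC = 39.997 + 1.511q.
Set SMC = demand: 39.997 + 1.511q = 104.839 - 4.168q → q* = 11.4179.
Gap = |13.8827 − 11.4179| = 2.4648.

2.465 units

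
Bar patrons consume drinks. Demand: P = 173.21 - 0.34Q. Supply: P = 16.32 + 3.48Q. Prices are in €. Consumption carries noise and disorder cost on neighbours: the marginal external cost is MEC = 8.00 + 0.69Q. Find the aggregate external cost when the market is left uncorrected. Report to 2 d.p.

€910.51

Market equilibrium (private): 16.32 + 3.48Q = 173.21 - 0.34Q → Q_m = 41.0707.
Total external cost = ∫₀^{Q_m} (8.00 + 0.69Q) dQ = 8.00×41.0707 + ½×0.69×41.0707² = 910.5124.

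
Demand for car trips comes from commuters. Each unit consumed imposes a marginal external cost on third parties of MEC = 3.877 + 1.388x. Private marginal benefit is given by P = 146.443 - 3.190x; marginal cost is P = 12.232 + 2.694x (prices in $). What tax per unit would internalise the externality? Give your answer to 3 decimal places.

Social marginal benefit = demand − MEC = 142.566 - 4.578x.
Set SMB = MC: 142.566 - 4.578x = 12.232 + 2.694x → x* = 17.9227.
The Pigouvian tax equals MEC at x*: 3.877 + 1.388×17.9227 = 28.7537.

tax = $28.754 per unit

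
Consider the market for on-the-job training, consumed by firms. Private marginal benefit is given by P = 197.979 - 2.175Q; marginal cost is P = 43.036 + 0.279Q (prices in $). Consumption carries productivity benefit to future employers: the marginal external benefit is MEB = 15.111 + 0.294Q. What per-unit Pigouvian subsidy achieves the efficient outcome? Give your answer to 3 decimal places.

subsidy = $38.257 per unit

Social marginal benefit = demand + MEB = 213.090 - 1.881Q.
Set SMB = MC: 213.090 - 1.881Q = 43.036 + 0.279Q → Q* = 78.7287.
The Pigouvian subsidy equals MEB at Q*: 15.111 + 0.294×78.7287 = 38.2572.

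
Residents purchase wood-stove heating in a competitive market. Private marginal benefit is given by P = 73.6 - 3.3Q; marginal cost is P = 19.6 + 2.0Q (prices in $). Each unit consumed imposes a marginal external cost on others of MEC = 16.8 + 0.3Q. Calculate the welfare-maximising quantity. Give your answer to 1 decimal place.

Q* = 6.6

Social marginal benefit = demand − MEC = 56.8 - 3.6Q.
Set SMB = MC: 56.8 - 3.6Q = 19.6 + 2.0Q → Q* = 6.6429.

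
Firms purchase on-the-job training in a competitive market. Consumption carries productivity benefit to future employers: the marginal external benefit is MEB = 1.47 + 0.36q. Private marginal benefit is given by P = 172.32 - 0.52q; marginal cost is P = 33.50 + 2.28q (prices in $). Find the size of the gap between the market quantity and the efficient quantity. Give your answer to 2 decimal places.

Market equilibrium (private): 33.50 + 2.28q = 172.32 - 0.52q → q_m = 49.5786.
Social marginal benefit = demand + MEB = 173.79 - 0.16q.
Set SMB = MC: 173.79 - 0.16q = 33.50 + 2.28q → q* = 57.4959.
Gap = |49.5786 − 57.4959| = 7.9173.

7.92 units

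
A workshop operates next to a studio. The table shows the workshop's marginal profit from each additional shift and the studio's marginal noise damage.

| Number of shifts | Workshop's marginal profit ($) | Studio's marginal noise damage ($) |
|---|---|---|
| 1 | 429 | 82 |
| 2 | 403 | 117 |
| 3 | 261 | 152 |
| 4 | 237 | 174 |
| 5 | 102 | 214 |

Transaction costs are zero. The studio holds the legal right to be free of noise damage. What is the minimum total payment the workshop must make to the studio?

Efficient level: marginal profit ≥ marginal noise damage through level 4, so k* = 4.
With the studio holding the right, the workshop must at least compensate total damage at k*: 82 + 117 + 152 + 174 = 525.

$525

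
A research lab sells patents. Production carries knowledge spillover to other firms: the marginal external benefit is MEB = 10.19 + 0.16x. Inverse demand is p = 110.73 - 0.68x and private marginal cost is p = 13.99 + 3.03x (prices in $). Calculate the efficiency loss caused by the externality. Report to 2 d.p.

Market equilibrium (private): 13.99 + 3.03x = 110.73 - 0.68x → x_m = 26.0755.
Social marginal cost = private MC − MEB = 3.80 + 2.87x.
Set SMC = demand: 3.80 + 2.87x = 110.73 - 0.68x → x* = 30.1211.
The loss is the area between SMC and demand from x* to x_m; with linear curves that's a triangle of height MEB(x_m).
DWL = ½ × 4.0456 × 14.3621 = 29.0517.

DWL = $29.05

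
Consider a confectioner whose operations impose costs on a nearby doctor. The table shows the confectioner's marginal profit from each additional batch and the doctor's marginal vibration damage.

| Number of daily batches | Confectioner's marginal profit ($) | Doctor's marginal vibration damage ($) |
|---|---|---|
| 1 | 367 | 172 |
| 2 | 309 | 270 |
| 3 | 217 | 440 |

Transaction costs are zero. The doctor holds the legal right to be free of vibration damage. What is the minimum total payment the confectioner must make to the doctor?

$442

Efficient level: marginal profit ≥ marginal vibration damage through level 2, so k* = 2.
With the doctor holding the right, the confectioner must at least compensate total damage at k*: 172 + 270 = 442.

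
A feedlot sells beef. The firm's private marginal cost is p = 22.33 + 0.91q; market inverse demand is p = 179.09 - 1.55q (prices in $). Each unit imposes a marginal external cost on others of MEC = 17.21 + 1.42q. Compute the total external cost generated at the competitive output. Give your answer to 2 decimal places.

$3979.78

Market equilibrium (private): 22.33 + 0.91q = 179.09 - 1.55q → q_m = 63.7236.
Total external cost = ∫₀^{q_m} (17.21 + 1.42q) dq = 17.21×63.7236 + ½×1.42×63.7236² = 3979.7782.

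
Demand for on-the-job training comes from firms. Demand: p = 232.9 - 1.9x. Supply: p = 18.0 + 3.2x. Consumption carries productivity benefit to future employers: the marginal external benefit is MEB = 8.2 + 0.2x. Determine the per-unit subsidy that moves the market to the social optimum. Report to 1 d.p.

Social marginal benefit = demand + MEB = 241.1 - 1.7x.
Set SMB = MC: 241.1 - 1.7x = 18.0 + 3.2x → x* = 45.5306.
The Pigouvian subsidy equals MEB at x*: 8.2 + 0.2×45.5306 = 17.3061.

subsidy = 17.3 per unit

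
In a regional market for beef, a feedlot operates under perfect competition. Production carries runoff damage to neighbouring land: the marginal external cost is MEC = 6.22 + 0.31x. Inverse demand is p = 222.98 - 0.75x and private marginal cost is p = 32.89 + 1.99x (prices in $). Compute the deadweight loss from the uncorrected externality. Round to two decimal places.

DWL = $126.03

Market equilibrium (private): 32.89 + 1.99x = 222.98 - 0.75x → x_m = 69.3759.
Social marginal cost = private MC + MEC = 39.11 + 2.30x.
Set SMC = demand: 39.11 + 2.30x = 222.98 - 0.75x → x* = 60.2852.
Between x* and x_m the wedge SMC − demand runs linearly from 0 to MEC(x_m), so the loss is a triangle.
DWL = ½ × 9.0907 × 27.7265 = 126.0266.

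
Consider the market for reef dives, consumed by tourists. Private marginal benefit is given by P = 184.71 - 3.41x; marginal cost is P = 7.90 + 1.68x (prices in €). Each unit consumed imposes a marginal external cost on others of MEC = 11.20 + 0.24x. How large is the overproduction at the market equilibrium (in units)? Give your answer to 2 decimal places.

3.67 units

Market equilibrium (private): 7.90 + 1.68x = 184.71 - 3.41x → x_m = 34.7367.
Social marginal benefit = demand − MEC = 173.51 - 3.65x.
Set SMB = MC: 173.51 - 3.65x = 7.90 + 1.68x → x* = 31.0713.
Gap = |34.7367 − 31.0713| = 3.6654.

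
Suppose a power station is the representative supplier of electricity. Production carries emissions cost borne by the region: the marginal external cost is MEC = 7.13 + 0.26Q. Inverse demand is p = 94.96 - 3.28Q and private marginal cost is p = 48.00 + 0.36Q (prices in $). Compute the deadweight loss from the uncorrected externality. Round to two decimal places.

DWL = $14.09

Market equilibrium (private): 48.00 + 0.36Q = 94.96 - 3.28Q → Q_m = 12.9011.
Social marginal cost = private MC + MEC = 55.13 + 0.62Q.
Set SMC = demand: 55.13 + 0.62Q = 94.96 - 3.28Q → Q* = 10.2128.
The welfare-loss triangle has base |Q_m − Q*| and height MEC(Q_m) (the vertical gap between SMC and demand is zero at Q* and MEC at Q_m).
DWL = ½ × 2.6883 × 10.4843 = 14.0925.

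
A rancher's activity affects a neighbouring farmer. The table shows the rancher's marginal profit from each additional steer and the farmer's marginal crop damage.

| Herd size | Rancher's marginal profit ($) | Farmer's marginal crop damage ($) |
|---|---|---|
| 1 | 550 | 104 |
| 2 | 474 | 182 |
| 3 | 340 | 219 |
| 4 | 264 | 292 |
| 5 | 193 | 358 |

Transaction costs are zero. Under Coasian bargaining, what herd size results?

3

Bargaining reaches the level where marginal profit last exceeds marginal crop damage.
That holds through level 3 (340 ≥ 219) but not at 4 (264 < 292).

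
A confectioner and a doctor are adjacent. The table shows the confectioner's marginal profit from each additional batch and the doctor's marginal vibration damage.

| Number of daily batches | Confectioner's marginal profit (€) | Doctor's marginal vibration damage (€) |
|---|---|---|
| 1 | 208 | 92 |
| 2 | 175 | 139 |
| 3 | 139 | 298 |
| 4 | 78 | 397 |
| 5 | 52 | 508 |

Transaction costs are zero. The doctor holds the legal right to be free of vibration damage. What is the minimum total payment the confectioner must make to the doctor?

€231

Efficient level: marginal profit ≥ marginal vibration damage through level 2, so k* = 2.
With the doctor holding the right, the confectioner must at least compensate total damage at k*: 92 + 139 = 231.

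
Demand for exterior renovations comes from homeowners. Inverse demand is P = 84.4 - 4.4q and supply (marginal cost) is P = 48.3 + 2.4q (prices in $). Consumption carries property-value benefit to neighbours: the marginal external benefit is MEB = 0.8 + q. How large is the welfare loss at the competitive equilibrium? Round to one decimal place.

Market equilibrium (private): 48.3 + 2.4q = 84.4 - 4.4q → q_m = 5.3088.
Social marginal benefit = demand + MEB = 85.2 - 3.4q.
Set SMB = MC: 85.2 - 3.4q = 48.3 + 2.4q → q* = 6.3621.
The welfare-loss triangle has base |q_m − q*| and height MEB(q_m) (the vertical gap between SMB and MC is zero at q* and MEB at q_m).
DWL = ½ × 1.0533 × 6.1088 = 3.2172.

DWL = $3.2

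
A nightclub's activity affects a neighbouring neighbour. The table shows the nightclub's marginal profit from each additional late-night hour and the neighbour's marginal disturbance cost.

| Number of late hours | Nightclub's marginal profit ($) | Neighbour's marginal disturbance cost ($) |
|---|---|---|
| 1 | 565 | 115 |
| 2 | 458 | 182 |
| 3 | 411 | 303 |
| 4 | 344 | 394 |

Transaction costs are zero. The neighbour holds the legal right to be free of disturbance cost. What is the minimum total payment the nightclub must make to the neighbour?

Efficient level: marginal profit ≥ marginal disturbance cost through level 3, so k* = 3.
With the neighbour holding the right, the nightclub must at least compensate total damage at k*: 115 + 182 + 303 = 600.

$600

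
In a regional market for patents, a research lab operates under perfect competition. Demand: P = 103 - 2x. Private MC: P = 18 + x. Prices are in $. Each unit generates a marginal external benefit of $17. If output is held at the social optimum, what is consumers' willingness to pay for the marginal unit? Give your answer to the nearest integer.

P = $35

Social marginal cost = private MC − MEB = 1 + x.
Set SMC = demand: 1 + x = 103 - 2x → x* = 34.0000.
Consumer price on the demand curve at x*: 103 − 2×34.0000 = 35.0000.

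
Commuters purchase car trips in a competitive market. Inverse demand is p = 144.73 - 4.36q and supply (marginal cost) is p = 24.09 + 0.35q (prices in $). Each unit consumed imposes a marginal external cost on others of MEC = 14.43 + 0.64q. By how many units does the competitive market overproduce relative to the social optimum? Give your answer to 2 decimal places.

Market equilibrium (private): 24.09 + 0.35q = 144.73 - 4.36q → q_m = 25.6136.
Social marginal benefit = demand − MEC = 130.30 - 5.00q.
Set SMB = MC: 130.30 - 5.00q = 24.09 + 0.35q → q* = 19.8523.
Gap = |25.6136 − 19.8523| = 5.7613.

5.76 units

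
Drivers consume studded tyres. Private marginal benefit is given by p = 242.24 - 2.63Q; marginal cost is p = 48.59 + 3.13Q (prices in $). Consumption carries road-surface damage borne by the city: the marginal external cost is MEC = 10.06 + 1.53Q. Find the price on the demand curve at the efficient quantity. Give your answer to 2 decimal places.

Social marginal benefit = demand − MEC = 232.18 - 4.16Q.
Set SMB = MC: 232.18 - 4.16Q = 48.59 + 3.13Q → Q* = 25.1838.
Consumer price on the demand curve at Q*: 242.24 − 2.63×25.1838 = 176.0066.

P = $176.01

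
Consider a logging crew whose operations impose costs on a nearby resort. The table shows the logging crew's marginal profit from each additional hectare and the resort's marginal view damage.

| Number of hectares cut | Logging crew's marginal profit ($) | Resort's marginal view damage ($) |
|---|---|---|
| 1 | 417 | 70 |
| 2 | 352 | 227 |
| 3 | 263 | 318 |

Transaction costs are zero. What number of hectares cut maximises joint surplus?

2

Bargaining reaches the level where marginal profit last exceeds marginal view damage.
That holds through level 2 (352 ≥ 227) but not at 3 (263 < 318).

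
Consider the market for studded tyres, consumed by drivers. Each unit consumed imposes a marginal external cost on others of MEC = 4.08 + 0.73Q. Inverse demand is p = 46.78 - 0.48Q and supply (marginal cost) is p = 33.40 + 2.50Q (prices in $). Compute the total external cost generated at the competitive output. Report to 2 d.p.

Market equilibrium (private): 33.40 + 2.50Q = 46.78 - 0.48Q → Q_m = 4.4899.
Total external cost = ∫₀^{Q_m} (4.08 + 0.73Q) dQ = 4.08×4.4899 + ½×0.73×4.4899² = 25.6769.

$25.68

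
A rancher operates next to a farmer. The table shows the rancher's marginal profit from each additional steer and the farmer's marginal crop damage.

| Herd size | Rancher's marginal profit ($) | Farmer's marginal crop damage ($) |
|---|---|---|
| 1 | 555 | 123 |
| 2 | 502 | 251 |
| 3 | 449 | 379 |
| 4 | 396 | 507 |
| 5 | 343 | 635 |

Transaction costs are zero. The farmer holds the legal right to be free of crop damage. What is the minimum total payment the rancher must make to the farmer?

$753

Efficient level: marginal profit ≥ marginal crop damage through level 3, so k* = 3.
With the farmer holding the right, the rancher must at least compensate total damage at k*: 123 + 251 + 379 = 753.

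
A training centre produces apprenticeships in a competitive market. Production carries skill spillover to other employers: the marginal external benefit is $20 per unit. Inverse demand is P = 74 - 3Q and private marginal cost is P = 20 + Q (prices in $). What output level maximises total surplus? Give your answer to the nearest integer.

Social marginal cost = private MC − MEB = 0 + Q.
Set SMC = demand: 0 + Q = 74 - 3Q → Q* = 18.5000.

Q* = 19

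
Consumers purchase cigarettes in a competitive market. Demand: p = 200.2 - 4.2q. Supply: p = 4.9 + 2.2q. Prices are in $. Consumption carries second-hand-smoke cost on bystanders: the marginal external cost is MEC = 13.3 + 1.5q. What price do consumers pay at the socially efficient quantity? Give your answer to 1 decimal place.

P = $103.4

Social marginal benefit = demand − MEC = 186.9 - 5.7q.
Set SMB = MC: 186.9 - 5.7q = 4.9 + 2.2q → q* = 23.0380.
Consumer price on the demand curve at q*: 200.2 − 4.2×23.0380 = 103.4404.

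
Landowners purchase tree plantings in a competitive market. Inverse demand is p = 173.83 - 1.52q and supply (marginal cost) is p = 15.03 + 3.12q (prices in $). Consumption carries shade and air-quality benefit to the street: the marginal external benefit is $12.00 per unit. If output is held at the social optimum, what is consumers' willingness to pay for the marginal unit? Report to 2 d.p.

P = $117.88

Social marginal benefit = demand + MEB = 185.83 - 1.52q.
Set SMB = MC: 185.83 - 1.52q = 15.03 + 3.12q → q* = 36.8103.
Consumer price on the demand curve at q*: 173.83 − 1.52×36.8103 = 117.8783.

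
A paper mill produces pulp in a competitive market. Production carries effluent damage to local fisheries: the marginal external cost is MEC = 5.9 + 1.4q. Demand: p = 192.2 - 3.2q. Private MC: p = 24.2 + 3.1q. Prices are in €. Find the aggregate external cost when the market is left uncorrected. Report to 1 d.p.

Market equilibrium (private): 24.2 + 3.1q = 192.2 - 3.2q → q_m = 26.6667.
Total external cost = ∫₀^{q_m} (5.9 + 1.4q) dq = 5.9×26.6667 + ½×1.4×26.6667² = 655.1126.

€655.1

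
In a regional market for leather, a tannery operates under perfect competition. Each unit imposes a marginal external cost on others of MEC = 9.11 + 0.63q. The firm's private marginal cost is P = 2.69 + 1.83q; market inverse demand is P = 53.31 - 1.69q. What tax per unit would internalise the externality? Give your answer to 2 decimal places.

tax = 15.41 per unit

Social marginal cost = private MC + MEC = 11.80 + 2.46q.
Set SMC = demand: 11.80 + 2.46q = 53.31 - 1.69q → q* = 10.0024.
The Pigouvian tax equals MEC at q*: 9.11 + 0.63×10.0024 = 15.4115.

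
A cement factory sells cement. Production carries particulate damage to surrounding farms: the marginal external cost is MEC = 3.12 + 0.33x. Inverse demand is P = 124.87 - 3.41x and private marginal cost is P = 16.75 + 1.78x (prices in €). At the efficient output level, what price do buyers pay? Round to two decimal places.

Social marginal cost = private MC + MEC = 19.87 + 2.11x.
Set SMC = demand: 19.87 + 2.11x = 124.87 - 3.41x → x* = 19.0217.
Consumer price on the demand curve at x*: 124.87 − 3.41×19.0217 = 60.0060.

P = €60.01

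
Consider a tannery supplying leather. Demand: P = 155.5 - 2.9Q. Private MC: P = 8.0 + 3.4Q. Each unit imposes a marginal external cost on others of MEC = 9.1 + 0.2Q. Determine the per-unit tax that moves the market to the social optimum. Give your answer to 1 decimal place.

Social marginal cost = private MC + MEC = 17.1 + 3.6Q.
Set SMC = demand: 17.1 + 3.6Q = 155.5 - 2.9Q → Q* = 21.2923.
The Pigouvian tax equals MEC at Q*: 9.1 + 0.2×21.2923 = 13.3585.

tax = 13.4 per unit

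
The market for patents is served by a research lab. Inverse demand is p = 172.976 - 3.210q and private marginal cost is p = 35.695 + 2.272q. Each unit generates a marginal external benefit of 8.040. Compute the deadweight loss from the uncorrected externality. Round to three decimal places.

Market equilibrium (private): 35.695 + 2.272q = 172.976 - 3.210q → q_m = 25.0421.
Social marginal cost = private MC − MEB = 27.655 + 2.272q.
Set SMC = demand: 27.655 + 2.272q = 172.976 - 3.210q → q* = 26.5088.
Height of the DWL triangle at q_m is demand(q_m) − SMC(q_m) = MEB(q_m) = 8.0400.
DWL = ½ × 1.4667 × 8.0400 = 5.8961.

DWL = 5.896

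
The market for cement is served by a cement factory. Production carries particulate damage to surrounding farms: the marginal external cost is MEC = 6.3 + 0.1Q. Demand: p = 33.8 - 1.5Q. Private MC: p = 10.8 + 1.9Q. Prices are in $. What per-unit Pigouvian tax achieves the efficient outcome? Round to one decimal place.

Social marginal cost = private MC + MEC = 17.1 + 2.0Q.
Set SMC = demand: 17.1 + 2.0Q = 33.8 - 1.5Q → Q* = 4.7714.
The Pigouvian tax equals MEC at Q*: 6.3 + 0.1×4.7714 = 6.7771.

tax = $6.8 per unit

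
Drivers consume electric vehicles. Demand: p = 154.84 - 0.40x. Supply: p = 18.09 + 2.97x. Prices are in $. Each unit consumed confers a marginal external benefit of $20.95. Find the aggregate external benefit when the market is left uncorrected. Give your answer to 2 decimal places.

Market equilibrium (private): 18.09 + 2.97x = 154.84 - 0.40x → x_m = 40.5786.
Total external benefit = MEB × x_m = 20.95 × 40.5786 = 850.1217.

$850.12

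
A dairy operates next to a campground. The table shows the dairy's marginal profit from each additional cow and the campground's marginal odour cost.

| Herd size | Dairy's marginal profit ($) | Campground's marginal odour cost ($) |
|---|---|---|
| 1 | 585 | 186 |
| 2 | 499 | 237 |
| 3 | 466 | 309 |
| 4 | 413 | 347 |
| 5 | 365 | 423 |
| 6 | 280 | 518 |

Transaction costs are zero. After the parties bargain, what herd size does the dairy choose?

Bargaining reaches the level where marginal profit last exceeds marginal odour cost.
That holds through level 4 (413 ≥ 347) but not at 5 (365 < 423).

4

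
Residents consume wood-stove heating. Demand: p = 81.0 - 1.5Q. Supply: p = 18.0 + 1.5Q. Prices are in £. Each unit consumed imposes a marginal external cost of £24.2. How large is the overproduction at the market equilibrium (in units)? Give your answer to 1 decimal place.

Market equilibrium (private): 18.0 + 1.5Q = 81.0 - 1.5Q → Q_m = 21.0000.
Social marginal benefit = demand − MEC = 56.8 - 1.5Q.
Set SMB = MC: 56.8 - 1.5Q = 18.0 + 1.5Q → Q* = 12.9333.
Gap = |21.0000 − 12.9333| = 8.0667.

8.1 units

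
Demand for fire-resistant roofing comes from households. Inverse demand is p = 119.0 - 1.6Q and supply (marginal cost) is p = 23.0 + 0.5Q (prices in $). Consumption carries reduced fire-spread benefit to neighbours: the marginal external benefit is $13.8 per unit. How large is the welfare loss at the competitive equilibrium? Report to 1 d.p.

Market equilibrium (private): 23.0 + 0.5Q = 119.0 - 1.6Q → Q_m = 45.7143.
Social marginal benefit = demand + MEB = 132.8 - 1.6Q.
Set SMB = MC: 132.8 - 1.6Q = 23.0 + 0.5Q → Q* = 52.2857.
The loss is the area between SMB and MC from Q* to Q_m; with linear curves that's a triangle of height MEB(Q_m).
DWL = ½ × 6.5714 × 13.8000 = 45.3427.

DWL = $45.3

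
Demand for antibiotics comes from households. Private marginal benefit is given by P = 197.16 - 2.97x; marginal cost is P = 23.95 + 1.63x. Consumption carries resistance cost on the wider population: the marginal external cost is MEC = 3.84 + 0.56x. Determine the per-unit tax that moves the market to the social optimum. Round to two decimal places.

Social marginal benefit = demand − MEC = 193.32 - 3.53x.
Set SMB = MC: 193.32 - 3.53x = 23.95 + 1.63x → x* = 32.8236.
The Pigouvian tax equals MEC at x*: 3.84 + 0.56×32.8236 = 22.2212.

tax = 22.22 per unit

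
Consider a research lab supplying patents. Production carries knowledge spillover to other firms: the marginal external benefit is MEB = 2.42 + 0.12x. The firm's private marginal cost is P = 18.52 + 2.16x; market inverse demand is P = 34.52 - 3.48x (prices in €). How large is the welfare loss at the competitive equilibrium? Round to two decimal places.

Market equilibrium (private): 18.52 + 2.16x = 34.52 - 3.48x → x_m = 2.8369.
Social marginal cost = private MC − MEB = 16.10 + 2.04x.
Set SMC = demand: 16.10 + 2.04x = 34.52 - 3.48x → x* = 3.3370.
The loss is the area between SMC and demand from x* to x_m; with linear curves that's a triangle of height MEB(x_m).
DWL = ½ × 0.5001 × 2.7604 = 0.6902.

DWL = €0.69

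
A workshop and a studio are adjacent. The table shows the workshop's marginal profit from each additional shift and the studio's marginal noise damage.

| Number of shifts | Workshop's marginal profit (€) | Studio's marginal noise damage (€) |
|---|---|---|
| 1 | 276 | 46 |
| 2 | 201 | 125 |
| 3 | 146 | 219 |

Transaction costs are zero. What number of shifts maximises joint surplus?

Bargaining reaches the level where marginal profit last exceeds marginal noise damage.
That holds through level 2 (201 ≥ 125) but not at 3 (146 < 219).

2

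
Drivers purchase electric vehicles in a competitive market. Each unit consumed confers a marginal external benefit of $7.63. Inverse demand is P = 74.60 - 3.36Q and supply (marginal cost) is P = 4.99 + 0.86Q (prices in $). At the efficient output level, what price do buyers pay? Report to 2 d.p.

P = $13.10

Social marginal benefit = demand + MEB = 82.23 - 3.36Q.
Set SMB = MC: 82.23 - 3.36Q = 4.99 + 0.86Q → Q* = 18.3033.
Consumer price on the demand curve at Q*: 74.60 − 3.36×18.3033 = 13.1009.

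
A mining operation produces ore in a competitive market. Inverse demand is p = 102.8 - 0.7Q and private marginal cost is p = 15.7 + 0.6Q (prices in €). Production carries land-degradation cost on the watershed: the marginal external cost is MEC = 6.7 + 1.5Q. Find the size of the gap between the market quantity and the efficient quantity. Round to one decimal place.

Market equilibrium (private): 15.7 + 0.6Q = 102.8 - 0.7Q → Q_m = 67.0000.
Social marginal cost = private MC + MEC = 22.4 + 2.1Q.
Set SMC = demand: 22.4 + 2.1Q = 102.8 - 0.7Q → Q* = 28.7143.
Gap = |67.0000 − 28.7143| = 38.2857.

38.3 units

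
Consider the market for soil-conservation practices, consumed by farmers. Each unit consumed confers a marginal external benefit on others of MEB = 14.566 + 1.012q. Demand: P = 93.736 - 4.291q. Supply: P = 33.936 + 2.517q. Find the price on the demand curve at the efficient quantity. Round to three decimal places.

Social marginal benefit = demand + MEB = 108.302 - 3.279q.
Set SMB = MC: 108.302 - 3.279q = 33.936 + 2.517q → q* = 12.8306.
Consumer price on the demand curve at q*: 93.736 − 4.291×12.8306 = 38.6799.

P = 38.680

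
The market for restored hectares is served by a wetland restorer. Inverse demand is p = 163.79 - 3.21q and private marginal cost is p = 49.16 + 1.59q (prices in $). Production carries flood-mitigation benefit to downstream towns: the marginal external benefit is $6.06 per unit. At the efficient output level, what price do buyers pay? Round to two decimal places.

P = $83.08

Social marginal cost = private MC − MEB = 43.10 + 1.59q.
Set SMC = demand: 43.10 + 1.59q = 163.79 - 3.21q → q* = 25.1438.
Consumer price on the demand curve at q*: 163.79 − 3.21×25.1438 = 83.0784.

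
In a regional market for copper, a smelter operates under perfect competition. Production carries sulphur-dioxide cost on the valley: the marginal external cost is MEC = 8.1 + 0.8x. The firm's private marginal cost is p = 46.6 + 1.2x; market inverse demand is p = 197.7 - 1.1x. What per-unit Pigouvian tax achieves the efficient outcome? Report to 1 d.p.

Social marginal cost = private MC + MEC = 54.7 + 2.0x.
Set SMC = demand: 54.7 + 2.0x = 197.7 - 1.1x → x* = 46.1290.
The Pigouvian tax equals MEC at x*: 8.1 + 0.8×46.1290 = 45.0032.

tax = 45.0 per unit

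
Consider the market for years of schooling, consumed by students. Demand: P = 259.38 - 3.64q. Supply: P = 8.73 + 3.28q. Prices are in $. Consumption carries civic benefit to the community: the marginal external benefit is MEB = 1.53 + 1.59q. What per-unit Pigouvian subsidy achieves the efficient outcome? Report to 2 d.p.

Social marginal benefit = demand + MEB = 260.91 - 2.05q.
Set SMB = MC: 260.91 - 2.05q = 8.73 + 3.28q → q* = 47.3133.
The Pigouvian subsidy equals MEB at q*: 1.53 + 1.59×47.3133 = 76.7581.

subsidy = $76.76 per unit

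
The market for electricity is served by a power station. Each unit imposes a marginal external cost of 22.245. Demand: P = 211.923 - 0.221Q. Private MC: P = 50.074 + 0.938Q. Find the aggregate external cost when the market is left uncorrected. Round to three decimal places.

Market equilibrium (private): 50.074 + 0.938Q = 211.923 - 0.221Q → Q_m = 139.6454.
Total external cost = MEC × Q_m = 22.245 × 139.6454 = 3106.4119.

3106.412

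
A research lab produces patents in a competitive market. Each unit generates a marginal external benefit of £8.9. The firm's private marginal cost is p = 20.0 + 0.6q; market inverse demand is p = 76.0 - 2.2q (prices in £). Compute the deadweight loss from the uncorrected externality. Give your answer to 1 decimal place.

Market equilibrium (private): 20.0 + 0.6q = 76.0 - 2.2q → q_m = 20.0000.
Social marginal cost = private MC − MEB = 11.1 + 0.6q.
Set SMC = demand: 11.1 + 0.6q = 76.0 - 2.2q → q* = 23.1786.
The loss is the area between SMC and demand from q* to q_m; with linear curves that's a triangle of height MEB(q_m).
DWL = ½ × 3.1786 × 8.9000 = 14.1448.

DWL = £14.1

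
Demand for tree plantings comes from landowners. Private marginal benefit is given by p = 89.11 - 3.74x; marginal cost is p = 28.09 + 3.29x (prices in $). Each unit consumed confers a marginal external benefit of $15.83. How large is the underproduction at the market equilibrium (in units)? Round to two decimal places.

2.25 units

Market equilibrium (private): 28.09 + 3.29x = 89.11 - 3.74x → x_m = 8.6799.
Social marginal benefit = demand + MEB = 104.94 - 3.74x.
Set SMB = MC: 104.94 - 3.74x = 28.09 + 3.29x → x* = 10.9317.
Gap = |8.6799 − 10.9317| = 2.2518.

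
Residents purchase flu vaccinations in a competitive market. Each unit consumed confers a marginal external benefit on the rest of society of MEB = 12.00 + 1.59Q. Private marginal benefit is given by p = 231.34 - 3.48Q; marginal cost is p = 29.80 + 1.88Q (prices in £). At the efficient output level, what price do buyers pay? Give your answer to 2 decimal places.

P = £34.23

Social marginal benefit = demand + MEB = 243.34 - 1.89Q.
Set SMB = MC: 243.34 - 1.89Q = 29.80 + 1.88Q → Q* = 56.6419.
Consumer price on the demand curve at Q*: 231.34 − 3.48×56.6419 = 34.2262.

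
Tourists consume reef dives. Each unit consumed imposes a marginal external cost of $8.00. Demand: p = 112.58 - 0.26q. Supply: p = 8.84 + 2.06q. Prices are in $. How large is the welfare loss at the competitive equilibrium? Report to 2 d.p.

DWL = $13.79

Market equilibrium (private): 8.84 + 2.06q = 112.58 - 0.26q → q_m = 44.7155.
Social marginal benefit = demand − MEC = 104.58 - 0.26q.
Set SMB = MC: 104.58 - 0.26q = 8.84 + 2.06q → q* = 41.2672.
The welfare-loss triangle has base |q_m − q*| and height MEC(q_m) (the vertical gap between SMB and MC is zero at q* and MEC at q_m).
DWL = ½ × 3.4483 × 8.0000 = 13.7932.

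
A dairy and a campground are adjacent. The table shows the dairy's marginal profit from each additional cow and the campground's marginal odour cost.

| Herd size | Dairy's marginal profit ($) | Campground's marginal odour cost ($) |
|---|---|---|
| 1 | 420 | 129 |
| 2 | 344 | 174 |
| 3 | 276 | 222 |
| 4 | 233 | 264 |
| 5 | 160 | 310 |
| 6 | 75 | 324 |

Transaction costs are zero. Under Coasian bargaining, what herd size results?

Bargaining reaches the level where marginal profit last exceeds marginal odour cost.
That holds through level 3 (276 ≥ 222) but not at 4 (233 < 264).

3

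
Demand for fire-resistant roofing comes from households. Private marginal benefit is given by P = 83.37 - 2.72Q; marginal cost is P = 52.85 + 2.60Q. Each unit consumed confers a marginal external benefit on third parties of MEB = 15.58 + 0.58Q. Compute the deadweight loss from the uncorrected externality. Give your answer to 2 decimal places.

DWL = 37.71

Market equilibrium (private): 52.85 + 2.60Q = 83.37 - 2.72Q → Q_m = 5.7368.
Social marginal benefit = demand + MEB = 98.95 - 2.14Q.
Set SMB = MC: 98.95 - 2.14Q = 52.85 + 2.60Q → Q* = 9.7257.
Height of the DWL triangle at Q_m is SMB(Q_m) − MC(Q_m) = MEB(Q_m) = 18.9074.
DWL = ½ × 3.9889 × 18.9074 = 37.7099.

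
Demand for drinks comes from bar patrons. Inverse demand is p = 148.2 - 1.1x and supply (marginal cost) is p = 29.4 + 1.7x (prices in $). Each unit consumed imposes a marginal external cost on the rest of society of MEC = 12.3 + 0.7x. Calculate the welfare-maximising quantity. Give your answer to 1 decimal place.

x* = 30.4

Social marginal benefit = demand − MEC = 135.9 - 1.8x.
Set SMB = MC: 135.9 - 1.8x = 29.4 + 1.7x → x* = 30.4286.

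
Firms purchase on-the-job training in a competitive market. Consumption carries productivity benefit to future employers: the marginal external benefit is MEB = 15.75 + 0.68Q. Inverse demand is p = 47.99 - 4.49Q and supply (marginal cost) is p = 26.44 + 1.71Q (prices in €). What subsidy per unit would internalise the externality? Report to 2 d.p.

Social marginal benefit = demand + MEB = 63.74 - 3.81Q.
Set SMB = MC: 63.74 - 3.81Q = 26.44 + 1.71Q → Q* = 6.7572.
The Pigouvian subsidy equals MEB at Q*: 15.75 + 0.68×6.7572 = 20.3449.

subsidy = €20.34 per unit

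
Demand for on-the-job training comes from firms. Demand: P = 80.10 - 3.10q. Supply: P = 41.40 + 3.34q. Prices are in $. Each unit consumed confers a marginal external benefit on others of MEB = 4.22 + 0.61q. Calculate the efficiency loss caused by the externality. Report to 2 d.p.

DWL = $5.33

Market equilibrium (private): 41.40 + 3.34q = 80.10 - 3.10q → q_m = 6.0093.
Social marginal benefit = demand + MEB = 84.32 - 2.49q.
Set SMB = MC: 84.32 - 2.49q = 41.40 + 3.34q → q* = 7.3619.
The loss is the area between SMB and MC from q* to q_m; with linear curves that's a triangle of height MEB(q_m).
DWL = ½ × 1.3526 × 7.8857 = 5.3331.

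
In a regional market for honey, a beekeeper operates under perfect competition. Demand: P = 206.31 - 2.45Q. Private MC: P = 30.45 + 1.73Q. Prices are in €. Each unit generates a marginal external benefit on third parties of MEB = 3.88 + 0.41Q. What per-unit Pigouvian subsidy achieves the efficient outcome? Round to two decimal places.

Social marginal cost = private MC − MEB = 26.57 + 1.32Q.
Set SMC = demand: 26.57 + 1.32Q = 206.31 - 2.45Q → Q* = 47.6764.
The Pigouvian subsidy equals MEB at Q*: 3.88 + 0.41×47.6764 = 23.4273.

subsidy = €23.43 per unit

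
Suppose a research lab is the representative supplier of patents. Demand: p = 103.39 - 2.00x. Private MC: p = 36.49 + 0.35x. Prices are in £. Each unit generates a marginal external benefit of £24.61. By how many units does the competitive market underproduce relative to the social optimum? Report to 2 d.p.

10.47 units

Market equilibrium (private): 36.49 + 0.35x = 103.39 - 2.00x → x_m = 28.4681.
Social marginal cost = private MC − MEB = 11.88 + 0.35x.
Set SMC = demand: 11.88 + 0.35x = 103.39 - 2.00x → x* = 38.9404.
Gap = |28.4681 − 38.9404| = 10.4723.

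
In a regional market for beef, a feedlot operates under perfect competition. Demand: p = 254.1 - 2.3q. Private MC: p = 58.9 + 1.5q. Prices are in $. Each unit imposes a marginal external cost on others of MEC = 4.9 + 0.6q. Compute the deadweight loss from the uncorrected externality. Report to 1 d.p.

DWL = $145.0

Market equilibrium (private): 58.9 + 1.5q = 254.1 - 2.3q → q_m = 51.3684.
Social marginal cost = private MC + MEC = 63.8 + 2.1q.
Set SMC = demand: 63.8 + 2.1q = 254.1 - 2.3q → q* = 43.2500.
The loss is the area between SMC and demand from q* to q_m; with linear curves that's a triangle of height MEC(q_m).
DWL = ½ × 8.1184 × 35.7211 = 144.9991.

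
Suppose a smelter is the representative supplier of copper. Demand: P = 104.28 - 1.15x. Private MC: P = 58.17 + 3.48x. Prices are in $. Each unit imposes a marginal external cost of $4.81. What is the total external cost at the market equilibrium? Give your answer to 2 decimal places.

$47.90

Market equilibrium (private): 58.17 + 3.48x = 104.28 - 1.15x → x_m = 9.9590.
Total external cost = MEC × x_m = 4.81 × 9.9590 = 47.9028.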